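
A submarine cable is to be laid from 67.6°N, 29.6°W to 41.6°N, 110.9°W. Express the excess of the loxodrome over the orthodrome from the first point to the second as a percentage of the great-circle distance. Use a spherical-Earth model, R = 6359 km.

6.2%

Great circle: σ = 0.8541 rad → d_gc = Rσ = 5430.9 km
Rhumb: Δφ = -0.4538, Δλ = -1.4190, Δψ = -0.8197, q = Δφ/Δψ = 0.5536 → d_rh = R√(Δφ²+q²Δλ²) = 5769.0 km
Excess = (5769.0 − 5430.9) / 5430.9 = 338.1 / 5430.9 = 6.23% ≈ 6.2%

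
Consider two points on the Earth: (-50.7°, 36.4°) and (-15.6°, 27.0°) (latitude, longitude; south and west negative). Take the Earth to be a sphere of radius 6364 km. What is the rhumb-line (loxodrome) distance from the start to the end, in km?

Rhumb course C = atan2(Δλ, Δψ) with Δψ = ln[tan(π/4+φ₂/2)/tan(π/4+φ₁/2)] = +0.7541, Δλ = -0.1641 → C = 347.73°
d = R·|Δφ| / |cos C| = 6364·0.61261 / 0.97714 = 3990 km

3990 km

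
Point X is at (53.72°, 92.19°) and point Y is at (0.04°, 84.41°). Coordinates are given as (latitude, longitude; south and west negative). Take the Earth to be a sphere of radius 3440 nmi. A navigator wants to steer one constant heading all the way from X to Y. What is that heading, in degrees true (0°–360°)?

Meridional parts: M(φ₁)=+1.1159, M(φ₂)=+0.0007 → ΔM = -1.1152;  Δλ = -0.1358 rad
tan C = Δλ / ΔM = +0.1218 → C = 186.94°

186.9°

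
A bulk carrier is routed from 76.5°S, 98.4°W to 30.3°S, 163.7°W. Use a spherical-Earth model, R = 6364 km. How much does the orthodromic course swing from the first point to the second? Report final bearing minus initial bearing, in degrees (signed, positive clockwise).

+58.4°

At departure: θ₁ = atan2(sin Δλ cos φ₂, cos φ₁ sin φ₂ − sin φ₁ cos φ₂ cos Δλ) = 286.55°
At arrival: θ₂ = atan2(sin Δλ cos φ₁, −cos φ₂ sin φ₁ + sin φ₂ cos φ₁ cos Δλ) = 344.98°
Δθ = θ₂ − θ₁ = +58.4°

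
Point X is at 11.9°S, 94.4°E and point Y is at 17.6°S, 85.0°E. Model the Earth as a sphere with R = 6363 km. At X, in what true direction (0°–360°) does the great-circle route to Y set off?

N = sin Δλ·cos φ₂ = -0.1557;  D = cos φ₁ sin φ₂ − sin φ₁ cos φ₂ cos Δλ = -0.1020
initial course = atan2(N, D) = 236.78°

236.8°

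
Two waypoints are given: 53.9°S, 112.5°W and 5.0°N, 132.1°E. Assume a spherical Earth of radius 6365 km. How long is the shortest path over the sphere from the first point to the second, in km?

12086 km

cos σ = sin φ₁ sin φ₂ + cos φ₁ cos φ₂ cos Δλ
      = sin(-53.90°)sin(5.00°) + cos(-53.90°)cos(5.00°)cos(-115.40°) = -0.3222
σ = 108.795° → d = Rσ = 6365·1.89883 = 12086 km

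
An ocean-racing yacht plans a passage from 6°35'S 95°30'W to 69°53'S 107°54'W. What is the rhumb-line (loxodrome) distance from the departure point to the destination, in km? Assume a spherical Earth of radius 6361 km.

7090 km

Δψ = ln[tan(π/4+φ₂/2)/tan(π/4+φ₁/2)] = -1.6143;  Δφ = -1.1048 rad,  Δλ = -0.2164 rad
q = Δφ/Δψ = 0.6844
d = R·√(Δφ² + q²Δλ²) = 6361·1.11468 = 7090 km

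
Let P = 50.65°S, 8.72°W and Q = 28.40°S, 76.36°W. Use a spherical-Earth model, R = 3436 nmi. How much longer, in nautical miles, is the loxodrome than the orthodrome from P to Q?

Great circle: cos σ = sin φ₁ sin φ₂ + cos φ₁ cos φ₂ cos Δλ,  σ = 0.9521 rad → d_gc = 3271.4 nmi
Rhumb line: Δψ = +0.5111, q = Δφ/Δψ = 0.7597, d_rh = R√(Δφ²+q²Δλ²) = 3358.2 nmi
Excess = 3358.2 − 3271.4 = 86.8 ≈ 87 nmi

87 nmi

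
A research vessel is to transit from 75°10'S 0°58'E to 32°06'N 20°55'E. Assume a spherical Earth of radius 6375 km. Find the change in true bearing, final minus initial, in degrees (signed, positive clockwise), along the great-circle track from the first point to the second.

-12.4°

At departure: θ₁ = atan2(sin Δλ cos φ₂, cos φ₁ sin φ₂ − sin φ₁ cos φ₂ cos Δλ) = 17.70°
At arrival: θ₂ = atan2(sin Δλ cos φ₁, −cos φ₂ sin φ₁ + sin φ₂ cos φ₁ cos Δλ) = 5.27°
Δθ = θ₂ − θ₁ = -12.4°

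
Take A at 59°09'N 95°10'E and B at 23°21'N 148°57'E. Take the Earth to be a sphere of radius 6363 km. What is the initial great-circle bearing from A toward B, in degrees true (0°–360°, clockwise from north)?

θ = atan2( sin Δλ·cos φ₂ ,  cos φ₁ sin φ₂ − sin φ₁ cos φ₂ cos Δλ )
  = atan2(+0.7407, -0.2625) = 109.51°

109.5°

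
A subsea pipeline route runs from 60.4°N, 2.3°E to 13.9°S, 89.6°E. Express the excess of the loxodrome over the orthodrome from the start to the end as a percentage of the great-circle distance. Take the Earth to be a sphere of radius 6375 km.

Great circle: σ = 1.7582 rad → d_gc = Rσ = 11208.4 km
Rhumb: Δφ = -1.2968, Δλ = +1.5237, Δψ = -1.5760, q = Δφ/Δψ = 0.8228 → d_rh = R√(Δφ²+q²Δλ²) = 11498.7 km
Excess = (11498.7 − 11208.4) / 11208.4 = 290.3 / 11208.4 = 2.59% ≈ 2.6%

2.6%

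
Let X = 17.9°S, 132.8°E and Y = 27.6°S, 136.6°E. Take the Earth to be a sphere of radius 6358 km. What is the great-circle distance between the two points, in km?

Haversine: a = sin²(Δφ/2)+cos φ₁ cos φ₂ sin²(Δλ/2) = 0.00808;  σ = 2·atan2(√a,√(1−a))
σ = 10.311° → d = Rσ = 6358·0.17997 = 1144 km

1144 km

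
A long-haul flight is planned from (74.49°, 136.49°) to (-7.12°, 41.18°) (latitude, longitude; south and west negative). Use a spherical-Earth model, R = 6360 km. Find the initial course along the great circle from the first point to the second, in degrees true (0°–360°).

θ = atan2( sin Δλ·cos φ₂ ,  cos φ₁ sin φ₂ − sin φ₁ cos φ₂ cos Δλ )
  = atan2(-0.9880, +0.0553) = 273.21°

273.2°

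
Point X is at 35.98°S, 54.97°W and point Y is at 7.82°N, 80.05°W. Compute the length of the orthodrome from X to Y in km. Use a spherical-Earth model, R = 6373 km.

Haversine: a = sin²(Δφ/2)+cos φ₁ cos φ₂ sin²(Δλ/2) = 0.17691;  σ = 2·atan2(√a,√(1−a))
σ = 49.746° → d = Rσ = 6373·0.86824 = 5533 km

5533 km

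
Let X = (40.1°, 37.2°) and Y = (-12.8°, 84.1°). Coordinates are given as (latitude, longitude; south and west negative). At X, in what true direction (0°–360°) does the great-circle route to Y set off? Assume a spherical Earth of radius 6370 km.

130.1°

N = sin Δλ·cos φ₂ = +0.7120;  D = cos φ₁ sin φ₂ − sin φ₁ cos φ₂ cos Δλ = -0.5986
initial course = atan2(N, D) = 130.06°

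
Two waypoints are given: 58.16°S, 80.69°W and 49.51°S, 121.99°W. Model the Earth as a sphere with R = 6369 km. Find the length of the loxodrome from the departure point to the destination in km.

2863 km

Rhumb course C = atan2(Δλ, Δψ) with Δψ = ln[tan(π/4+φ₂/2)/tan(π/4+φ₁/2)] = +0.2570, Δλ = -0.7208 → C = 289.62°
d = R·|Δφ| / |cos C| = 6369·0.15097 / 0.33583 = 2863 km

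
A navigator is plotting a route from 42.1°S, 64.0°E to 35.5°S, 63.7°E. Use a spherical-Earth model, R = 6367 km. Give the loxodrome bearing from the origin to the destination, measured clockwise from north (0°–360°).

Meridional parts: M(φ₁)=-0.8115, M(φ₂)=-0.6635 → ΔM = +0.1480;  Δλ = -0.0052 rad
tan C = Δλ / ΔM = -0.0354 → C = 357.97°

358.0°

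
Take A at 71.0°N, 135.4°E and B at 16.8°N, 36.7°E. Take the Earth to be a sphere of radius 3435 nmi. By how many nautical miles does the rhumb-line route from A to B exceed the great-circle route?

Great circle: cos σ = sin φ₁ sin φ₂ + cos φ₁ cos φ₂ cos Δλ,  σ = 1.3427 rad → d_gc = 4612.1 nmi
Rhumb line: Δψ = -1.4902, q = Δφ/Δψ = 0.6348, d_rh = R√(Δφ²+q²Δλ²) = 4966.7 nmi
Excess = 4966.7 − 4612.1 = 354.6 ≈ 355 nmi

355 nmi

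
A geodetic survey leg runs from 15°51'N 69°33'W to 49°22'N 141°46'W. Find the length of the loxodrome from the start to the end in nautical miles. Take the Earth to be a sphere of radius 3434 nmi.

Rhumb course C = atan2(Δλ, Δψ) with Δψ = ln[tan(π/4+φ₂/2)/tan(π/4+φ₁/2)] = +0.7134, Δλ = -1.2604 → C = 299.51°
d = R·|Δφ| / |cos C| = 3434·0.58498 / 0.49256 = 4078 nmi

4078 nmi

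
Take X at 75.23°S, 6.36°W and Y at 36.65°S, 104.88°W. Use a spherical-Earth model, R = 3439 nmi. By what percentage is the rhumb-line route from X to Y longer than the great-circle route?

9.7%

Great circle: σ = 0.9921 rad → d_gc = Rσ = 3412.0 nmi
Rhumb: Δφ = +0.6733, Δλ = -1.7195, Δψ = +1.3549, q = Δφ/Δψ = 0.4970 → d_rh = R√(Δφ²+q²Δλ²) = 3741.5 nmi
Excess = (3741.5 − 3412.0) / 3412.0 = 329.5 / 3412.0 = 9.66% ≈ 9.7%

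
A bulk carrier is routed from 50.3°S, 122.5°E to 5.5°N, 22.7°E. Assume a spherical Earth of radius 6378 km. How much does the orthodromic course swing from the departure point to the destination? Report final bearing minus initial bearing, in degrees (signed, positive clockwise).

+54.2°

Initial bearing θ₁ = atan2(sin Δλ cos φ₂, cos φ₁ sin φ₂ − sin φ₁ cos φ₂ cos Δλ) = 265.97°
Final bearing θ₂ = (initial bearing from the destination back to the start) + 180° = 320.20°
Δθ = θ₂ − θ₁ = +54.2°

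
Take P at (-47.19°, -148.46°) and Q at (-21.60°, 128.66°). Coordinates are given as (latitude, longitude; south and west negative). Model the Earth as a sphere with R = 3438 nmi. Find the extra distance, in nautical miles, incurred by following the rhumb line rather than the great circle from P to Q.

142 nmi

Great circle: cos σ = sin φ₁ sin φ₂ + cos φ₁ cos φ₂ cos Δλ,  σ = 1.2150 rad → d_gc = 4177.0 nmi
Rhumb line: Δψ = +0.5503, q = Δφ/Δψ = 0.8117, d_rh = R√(Δφ²+q²Δλ²) = 4318.8 nmi
Excess = 4318.8 − 4177.0 = 141.8 ≈ 142 nmi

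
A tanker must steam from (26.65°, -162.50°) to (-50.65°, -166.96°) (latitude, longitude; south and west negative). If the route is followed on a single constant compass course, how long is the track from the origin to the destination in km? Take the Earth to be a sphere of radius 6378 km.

Rhumb course C = atan2(Δλ, Δψ) with Δψ = ln[tan(π/4+φ₂/2)/tan(π/4+φ₁/2)] = -1.5113, Δλ = -0.0778 → C = 182.95°
d = R·|Δφ| / |cos C| = 6378·1.34914 / 0.99868 = 8616 km

8616 km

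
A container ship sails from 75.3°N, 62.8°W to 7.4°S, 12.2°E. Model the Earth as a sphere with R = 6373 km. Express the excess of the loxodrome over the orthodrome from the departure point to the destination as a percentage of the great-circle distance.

Great circle: σ = 1.6303 rad → d_gc = Rσ = 10389.8 km
Rhumb: Δφ = -1.4434, Δλ = +1.3090, Δψ = -2.1775, q = Δφ/Δψ = 0.6629 → d_rh = R√(Δφ²+q²Δλ²) = 10732.8 km
Excess = (10732.8 − 10389.8) / 10389.8 = 343.0 / 10389.8 = 3.30% ≈ 3.3%

3.3%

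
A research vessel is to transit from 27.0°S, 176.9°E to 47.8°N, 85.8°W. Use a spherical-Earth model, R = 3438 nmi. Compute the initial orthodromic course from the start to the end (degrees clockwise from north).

θ = atan2( sin Δλ·cos φ₂ ,  cos φ₁ sin φ₂ − sin φ₁ cos φ₂ cos Δλ )
  = atan2(+0.6663, +0.6213) = 47.00°

47.0°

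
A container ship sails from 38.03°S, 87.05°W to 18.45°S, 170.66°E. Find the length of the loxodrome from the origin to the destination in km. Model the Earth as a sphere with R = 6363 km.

Rhumb course C = atan2(Δλ, Δψ) with Δψ = ln[tan(π/4+φ₂/2)/tan(π/4+φ₁/2)] = +0.3909, Δλ = -1.7853 → C = 282.35°
d = R·|Δφ| / |cos C| = 6363·0.34174 / 0.21390 = 10166 km

10166 km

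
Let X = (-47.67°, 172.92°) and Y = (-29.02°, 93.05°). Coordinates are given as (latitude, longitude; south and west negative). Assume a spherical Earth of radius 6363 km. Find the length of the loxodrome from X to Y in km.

Rhumb course C = atan2(Δλ, Δψ) with Δψ = ln[tan(π/4+φ₂/2)/tan(π/4+φ₁/2)] = +0.4192, Δλ = -1.3940 → C = 286.74°
d = R·|Δφ| / |cos C| = 6363·0.32550 / 0.28800 = 7192 km

7192 km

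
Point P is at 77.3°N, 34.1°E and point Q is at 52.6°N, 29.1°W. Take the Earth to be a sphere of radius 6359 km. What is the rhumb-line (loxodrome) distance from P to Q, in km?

3861 km

Rhumb course C = atan2(Δλ, Δψ) with Δψ = ln[tan(π/4+φ₂/2)/tan(π/4+φ₁/2)] = -1.1124, Δλ = -1.1030 → C = 224.76°
d = R·|Δφ| / |cos C| = 6359·0.43110 / 0.71008 = 3861 km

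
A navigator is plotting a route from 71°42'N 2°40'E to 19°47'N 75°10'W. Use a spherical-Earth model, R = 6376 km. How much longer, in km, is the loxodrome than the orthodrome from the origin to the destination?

353 km

Great circle: cos σ = sin φ₁ sin φ₂ + cos φ₁ cos φ₂ cos Δλ,  σ = 1.1771 rad → d_gc = 7505.1 km
Rhumb line: Δψ = -1.4736, q = Δφ/Δψ = 0.6149, d_rh = R√(Δφ²+q²Δλ²) = 7857.8 km
Excess = 7857.8 − 7505.1 = 352.7 ≈ 353 km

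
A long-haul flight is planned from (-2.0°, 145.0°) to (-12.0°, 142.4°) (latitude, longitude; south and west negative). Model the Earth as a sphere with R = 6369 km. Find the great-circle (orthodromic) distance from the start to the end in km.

Haversine: a = sin²(Δφ/2)+cos φ₁ cos φ₂ sin²(Δλ/2) = 0.00810;  σ = 2·atan2(√a,√(1−a))
σ = 10.327° → d = Rσ = 6369·0.18024 = 1148 km

1148 km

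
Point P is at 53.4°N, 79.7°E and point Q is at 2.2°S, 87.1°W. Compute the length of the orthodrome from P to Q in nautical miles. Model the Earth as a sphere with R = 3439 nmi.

7662 nmi

Haversine: a = sin²(Δφ/2)+cos φ₁ cos φ₂ sin²(Δλ/2) = 0.80543;  σ = 2·atan2(√a,√(1−a))
σ = 127.652° → d = Rσ = 3439·2.22795 = 7662 nmi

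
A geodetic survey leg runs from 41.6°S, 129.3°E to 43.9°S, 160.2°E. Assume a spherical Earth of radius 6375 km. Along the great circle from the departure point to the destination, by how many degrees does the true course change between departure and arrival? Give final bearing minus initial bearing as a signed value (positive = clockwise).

At departure: θ₁ = atan2(sin Δλ cos φ₂, cos φ₁ sin φ₂ − sin φ₁ cos φ₂ cos Δλ) = 106.28°
At arrival: θ₂ = atan2(sin Δλ cos φ₁, −cos φ₂ sin φ₁ + sin φ₂ cos φ₁ cos Δλ) = 85.02°
Δθ = θ₂ − θ₁ = -21.3°

-21.3°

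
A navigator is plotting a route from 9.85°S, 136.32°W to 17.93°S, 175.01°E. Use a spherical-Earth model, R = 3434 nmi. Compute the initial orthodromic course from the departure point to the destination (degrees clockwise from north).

N = sin Δλ·cos φ₂ = -0.7144;  D = cos φ₁ sin φ₂ − sin φ₁ cos φ₂ cos Δλ = -0.1958
initial course = atan2(N, D) = 254.67°

254.7°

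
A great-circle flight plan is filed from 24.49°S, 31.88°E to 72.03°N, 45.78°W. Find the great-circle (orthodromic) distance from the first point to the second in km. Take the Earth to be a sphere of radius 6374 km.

12185 km

Haversine: a = sin²(Δφ/2)+cos φ₁ cos φ₂ sin²(Δλ/2) = 0.66716;  σ = 2·atan2(√a,√(1−a))
σ = 109.531° → d = Rσ = 6374·1.91167 = 12185 km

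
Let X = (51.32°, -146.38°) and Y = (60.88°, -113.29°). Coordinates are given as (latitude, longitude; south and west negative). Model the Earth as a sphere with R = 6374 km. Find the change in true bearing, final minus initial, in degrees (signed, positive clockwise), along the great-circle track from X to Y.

+27.8°

At departure: θ₁ = atan2(sin Δλ cos φ₂, cos φ₁ sin φ₂ − sin φ₁ cos φ₂ cos Δλ) = 49.40°
At arrival: θ₂ = atan2(sin Δλ cos φ₁, −cos φ₂ sin φ₁ + sin φ₂ cos φ₁ cos Δλ) = 77.20°
Δθ = θ₂ − θ₁ = +27.8°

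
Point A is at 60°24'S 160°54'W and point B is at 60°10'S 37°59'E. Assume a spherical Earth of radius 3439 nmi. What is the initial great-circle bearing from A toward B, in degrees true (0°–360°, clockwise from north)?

190.9°

N = sin Δλ·cos φ₂ = -0.1610;  D = cos φ₁ sin φ₂ − sin φ₁ cos φ₂ cos Δλ = -0.8378
initial course = atan2(N, D) = 190.88°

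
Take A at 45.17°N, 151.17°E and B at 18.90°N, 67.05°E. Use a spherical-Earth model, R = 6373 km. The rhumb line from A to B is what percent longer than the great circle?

Great circle: σ = 1.2681 rad → d_gc = Rσ = 8081.9 km
Rhumb: Δφ = -0.4585, Δλ = -1.4682, Δψ = -0.5496, q = Δφ/Δψ = 0.8343 → d_rh = R√(Δφ²+q²Δλ²) = 8335.2 km
Excess = (8335.2 − 8081.9) / 8081.9 = 253.3 / 8081.9 = 3.13% ≈ 3.1%

3.1%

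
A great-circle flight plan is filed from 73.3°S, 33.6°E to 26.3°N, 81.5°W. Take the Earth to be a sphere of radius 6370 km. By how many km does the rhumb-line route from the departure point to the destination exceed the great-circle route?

861 km

Great circle: cos σ = sin φ₁ sin φ₂ + cos φ₁ cos φ₂ cos Δλ,  σ = 2.1337 rad → d_gc = 13591.8 km
Rhumb line: Δψ = +2.3949, q = Δφ/Δψ = 0.7259, d_rh = R√(Δφ²+q²Δλ²) = 14453.1 km
Excess = 14453.1 − 13591.8 = 861.3 ≈ 861 km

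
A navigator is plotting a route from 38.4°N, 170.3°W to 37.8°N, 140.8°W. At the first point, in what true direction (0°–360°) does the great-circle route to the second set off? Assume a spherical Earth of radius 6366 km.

82.2°

θ = atan2( sin Δλ·cos φ₂ ,  cos φ₁ sin φ₂ − sin φ₁ cos φ₂ cos Δλ )
  = atan2(+0.3891, +0.0532) = 82.22°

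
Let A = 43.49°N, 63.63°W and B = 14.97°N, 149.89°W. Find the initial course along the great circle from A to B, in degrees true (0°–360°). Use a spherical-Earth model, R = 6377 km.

278.5°

N = sin Δλ·cos φ₂ = -0.9640;  D = cos φ₁ sin φ₂ − sin φ₁ cos φ₂ cos Δλ = +0.1440
initial course = atan2(N, D) = 278.50°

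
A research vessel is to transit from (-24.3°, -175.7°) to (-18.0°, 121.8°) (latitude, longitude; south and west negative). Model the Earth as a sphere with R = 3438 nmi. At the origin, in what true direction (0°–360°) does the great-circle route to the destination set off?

θ = atan2( sin Δλ·cos φ₂ ,  cos φ₁ sin φ₂ − sin φ₁ cos φ₂ cos Δλ )
  = atan2(-0.8436, -0.1009) = 263.18°

263.2°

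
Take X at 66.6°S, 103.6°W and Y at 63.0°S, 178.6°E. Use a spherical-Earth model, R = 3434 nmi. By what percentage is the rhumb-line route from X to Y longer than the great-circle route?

6.8%

Great circle: σ = 0.5436 rad → d_gc = Rσ = 1866.9 nmi
Rhumb: Δφ = +0.0628, Δλ = -1.3579, Δψ = +0.1478, q = Δφ/Δψ = 0.4251 → d_rh = R√(Δφ²+q²Δλ²) = 1993.8 nmi
Excess = (1993.8 − 1866.9) / 1866.9 = 126.9 / 1866.9 = 6.80% ≈ 6.8%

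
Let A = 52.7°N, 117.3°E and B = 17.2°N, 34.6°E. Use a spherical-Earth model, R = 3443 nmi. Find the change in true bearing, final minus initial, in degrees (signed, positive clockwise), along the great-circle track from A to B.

At departure: θ₁ = atan2(sin Δλ cos φ₂, cos φ₁ sin φ₂ − sin φ₁ cos φ₂ cos Δλ) = 274.98°
At arrival: θ₂ = atan2(sin Δλ cos φ₁, −cos φ₂ sin φ₁ + sin φ₂ cos φ₁ cos Δλ) = 219.19°
Δθ = θ₂ − θ₁ = -55.8°

-55.8°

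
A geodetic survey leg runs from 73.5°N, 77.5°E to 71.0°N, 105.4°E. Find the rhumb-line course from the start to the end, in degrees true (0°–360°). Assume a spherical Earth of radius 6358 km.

Δψ = ln[tan(π/4+φ₂/2)/tan(π/4+φ₁/2)] = -0.1434
Δλ = +0.4869 rad (taken the short way round)
course = atan2(Δλ, Δψ) = 106.40°

106.4°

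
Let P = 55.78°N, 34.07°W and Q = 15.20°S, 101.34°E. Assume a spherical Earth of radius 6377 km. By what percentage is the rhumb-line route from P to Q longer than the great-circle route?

Great circle: σ = 2.2184 rad → d_gc = Rσ = 14146.8 km
Rhumb: Δφ = -1.2388, Δλ = +2.3634, Δψ = -1.4467, q = Δφ/Δψ = 0.8563 → d_rh = R√(Δφ²+q²Δλ²) = 15131.9 km
Excess = (15131.9 − 14146.8) / 14146.8 = 985.1 / 14146.8 = 6.96% ≈ 7.0%

7.0%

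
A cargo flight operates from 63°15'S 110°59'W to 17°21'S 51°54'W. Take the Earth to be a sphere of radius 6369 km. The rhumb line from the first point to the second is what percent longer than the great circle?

Great circle: σ = 1.0621 rad → d_gc = Rσ = 6764.6 km
Rhumb: Δφ = +0.8011, Δλ = +1.0312, Δψ = +1.1289, q = Δφ/Δψ = 0.7096 → d_rh = R√(Δφ²+q²Δλ²) = 6910.5 km
Excess = (6910.5 − 6764.6) / 6764.6 = 145.9 / 6764.6 = 2.16% ≈ 2.2%

2.2%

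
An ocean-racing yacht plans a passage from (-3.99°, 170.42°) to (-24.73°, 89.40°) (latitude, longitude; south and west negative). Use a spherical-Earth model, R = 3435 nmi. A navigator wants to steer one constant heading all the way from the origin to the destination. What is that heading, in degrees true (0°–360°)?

255.1°

Δψ = ln[tan(π/4+φ₂/2)/tan(π/4+φ₁/2)] = -0.3760
Δλ = -1.4141 rad (taken the short way round)
course = atan2(Δλ, Δψ) = 255.11°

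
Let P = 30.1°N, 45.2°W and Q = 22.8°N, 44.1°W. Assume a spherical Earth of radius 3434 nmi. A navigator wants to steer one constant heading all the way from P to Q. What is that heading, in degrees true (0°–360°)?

172.3°

Δψ = ln[tan(π/4+φ₂/2)/tan(π/4+φ₁/2)] = -0.1424
Δλ = +0.0192 rad (taken the short way round)
course = atan2(Δλ, Δψ) = 172.32°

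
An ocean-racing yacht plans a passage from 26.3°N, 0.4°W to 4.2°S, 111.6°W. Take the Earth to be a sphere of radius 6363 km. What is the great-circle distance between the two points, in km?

12309 km

cos σ = sin φ₁ sin φ₂ + cos φ₁ cos φ₂ cos Δλ
      = sin(26.30°)sin(-4.20°) + cos(26.30°)cos(-4.20°)cos(-111.20°) = -0.3558
σ = 110.841° → d = Rσ = 6363·1.93453 = 12309 km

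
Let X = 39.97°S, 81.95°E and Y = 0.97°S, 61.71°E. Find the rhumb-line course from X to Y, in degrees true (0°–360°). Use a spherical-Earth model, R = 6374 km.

Meridional parts: M(φ₁)=-0.7622, M(φ₂)=-0.0169 → ΔM = +0.7453;  Δλ = -0.3533 rad
tan C = Δλ / ΔM = -0.4740 → C = 334.64°

334.6°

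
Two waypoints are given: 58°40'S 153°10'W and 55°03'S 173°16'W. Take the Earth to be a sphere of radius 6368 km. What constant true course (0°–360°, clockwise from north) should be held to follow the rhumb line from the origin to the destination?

Δψ = ln[tan(π/4+φ₂/2)/tan(π/4+φ₁/2)] = +0.1156
Δλ = -0.3508 rad (taken the short way round)
course = atan2(Δλ, Δψ) = 288.23°

288.2°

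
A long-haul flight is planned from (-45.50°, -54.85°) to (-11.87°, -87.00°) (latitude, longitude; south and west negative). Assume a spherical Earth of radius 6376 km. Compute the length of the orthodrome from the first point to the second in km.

cos σ = sin φ₁ sin φ₂ + cos φ₁ cos φ₂ cos Δλ
      = sin(-45.50°)sin(-11.87°) + cos(-45.50°)cos(-11.87°)cos(-32.15°) = 0.7275
σ = 43.327° → d = Rσ = 6376·0.75620 = 4822 km

4822 km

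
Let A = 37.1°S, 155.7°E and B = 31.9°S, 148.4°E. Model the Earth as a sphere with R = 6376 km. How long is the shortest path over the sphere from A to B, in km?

884 km

Haversine: a = sin²(Δφ/2)+cos φ₁ cos φ₂ sin²(Δλ/2) = 0.00480;  σ = 2·atan2(√a,√(1−a))
σ = 7.947° → d = Rσ = 6376·0.13870 = 884 km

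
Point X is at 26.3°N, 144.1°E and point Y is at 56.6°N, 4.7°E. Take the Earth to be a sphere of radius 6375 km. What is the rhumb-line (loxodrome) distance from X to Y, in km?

Rhumb course C = atan2(Δλ, Δψ) with Δψ = ln[tan(π/4+φ₂/2)/tan(π/4+φ₁/2)] = +0.7279, Δλ = -2.4330 → C = 286.66°
d = R·|Δφ| / |cos C| = 6375·0.52883 / 0.28662 = 11762 km

11762 km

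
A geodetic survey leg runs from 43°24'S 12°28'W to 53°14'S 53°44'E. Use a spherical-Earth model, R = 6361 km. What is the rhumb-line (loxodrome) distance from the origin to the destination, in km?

Rhumb course C = atan2(Δλ, Δψ) with Δψ = ln[tan(π/4+φ₂/2)/tan(π/4+φ₁/2)] = -0.2592, Δλ = +1.1554 → C = 102.64°
d = R·|Δφ| / |cos C| = 6361·0.17162 / 0.21890 = 4987 km

4987 km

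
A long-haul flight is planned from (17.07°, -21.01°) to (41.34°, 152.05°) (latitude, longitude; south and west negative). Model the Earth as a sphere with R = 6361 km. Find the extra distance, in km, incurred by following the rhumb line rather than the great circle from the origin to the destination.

Great circle: cos σ = sin φ₁ sin φ₂ + cos φ₁ cos φ₂ cos Δλ,  σ = 2.1160 rad → d_gc = 13459.8 km
Rhumb line: Δψ = +0.4913, q = Δφ/Δψ = 0.8622, d_rh = R√(Δφ²+q²Δλ²) = 16782.7 km
Excess = 16782.7 − 13459.8 = 3322.9 ≈ 3323 km

3323 km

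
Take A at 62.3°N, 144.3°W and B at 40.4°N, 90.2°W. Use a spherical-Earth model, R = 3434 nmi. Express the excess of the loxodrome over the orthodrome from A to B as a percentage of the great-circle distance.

2.4%

Great circle: σ = 0.6739 rad → d_gc = Rσ = 2314.1 nmi
Rhumb: Δφ = -0.3822, Δλ = +0.9442, Δψ = -0.6281, q = Δφ/Δψ = 0.6085 → d_rh = R√(Δφ²+q²Δλ²) = 2369.8 nmi
Excess = (2369.8 − 2314.1) / 2314.1 = 55.7 / 2314.1 = 2.41% ≈ 2.4%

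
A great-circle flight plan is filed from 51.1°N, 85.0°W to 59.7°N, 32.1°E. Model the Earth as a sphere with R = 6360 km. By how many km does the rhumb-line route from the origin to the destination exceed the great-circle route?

Great circle: cos σ = sin φ₁ sin φ₂ + cos φ₁ cos φ₂ cos Δλ,  σ = 1.0150 rad → d_gc = 6455.5 km
Rhumb line: Δψ = +0.2656, q = Δφ/Δψ = 0.5651, d_rh = R√(Δφ²+q²Δλ²) = 7406.7 km
Excess = 7406.7 − 6455.5 = 951.2 ≈ 951 km

951 km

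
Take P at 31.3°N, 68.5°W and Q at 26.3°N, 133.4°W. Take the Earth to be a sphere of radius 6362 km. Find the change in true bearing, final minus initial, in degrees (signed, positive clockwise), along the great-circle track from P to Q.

At departure: θ₁ = atan2(sin Δλ cos φ₂, cos φ₁ sin φ₂ − sin φ₁ cos φ₂ cos Δλ) = 282.57°
At arrival: θ₂ = atan2(sin Δλ cos φ₁, −cos φ₂ sin φ₁ + sin φ₂ cos φ₁ cos Δλ) = 248.48°
Δθ = θ₂ − θ₁ = -34.1°

-34.1°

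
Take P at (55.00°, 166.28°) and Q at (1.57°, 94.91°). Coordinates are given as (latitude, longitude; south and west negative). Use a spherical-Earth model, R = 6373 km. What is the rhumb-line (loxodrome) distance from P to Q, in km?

8859 km

Δψ = ln[tan(π/4+φ₂/2)/tan(π/4+φ₁/2)] = -1.1268;  Δφ = -0.9325 rad,  Δλ = -1.2456 rad
q = Δφ/Δψ = 0.8276
d = R·√(Δφ² + q²Δλ²) = 6373·1.39006 = 8859 km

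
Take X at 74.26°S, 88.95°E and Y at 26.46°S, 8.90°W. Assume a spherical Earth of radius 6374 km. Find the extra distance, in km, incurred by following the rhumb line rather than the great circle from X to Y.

640 km

Great circle: cos σ = sin φ₁ sin φ₂ + cos φ₁ cos φ₂ cos Δλ,  σ = 1.1640 rad → d_gc = 7419.2 km
Rhumb line: Δψ = +1.4997, q = Δφ/Δψ = 0.5563, d_rh = R√(Δφ²+q²Δλ²) = 8059.0 km
Excess = 8059.0 − 7419.2 = 639.8 ≈ 640 km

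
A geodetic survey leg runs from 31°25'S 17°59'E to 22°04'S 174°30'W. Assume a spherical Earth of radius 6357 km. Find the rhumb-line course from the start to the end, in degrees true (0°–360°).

Δψ = ln[tan(π/4+φ₂/2)/tan(π/4+φ₁/2)] = +0.1830
Δλ = +2.9237 rad (taken the short way round)
course = atan2(Δλ, Δψ) = 86.42°

86.4°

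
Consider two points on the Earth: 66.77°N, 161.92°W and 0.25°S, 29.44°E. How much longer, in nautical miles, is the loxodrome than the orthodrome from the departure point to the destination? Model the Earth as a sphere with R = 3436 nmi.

Great circle: cos σ = sin φ₁ sin φ₂ + cos φ₁ cos φ₂ cos Δλ,  σ = 1.9722 rad → d_gc = 6776.4 nmi
Rhumb line: Δψ = -1.5865, q = Δφ/Δψ = 0.7373, d_rh = R√(Δφ²+q²Δλ²) = 8470.8 nmi
Excess = 8470.8 − 6776.4 = 1694.4 ≈ 1694 nmi

1694 nmi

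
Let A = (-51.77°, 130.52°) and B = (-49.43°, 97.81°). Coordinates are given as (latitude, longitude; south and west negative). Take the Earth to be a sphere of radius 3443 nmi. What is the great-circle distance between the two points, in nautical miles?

cos σ = sin φ₁ sin φ₂ + cos φ₁ cos φ₂ cos Δλ
      = sin(-51.77°)sin(-49.43°) + cos(-51.77°)cos(-49.43°)cos(-32.71°) = 0.9353
σ = 20.717° → d = Rσ = 3443·0.36157 = 1245 nmi

1245 nmi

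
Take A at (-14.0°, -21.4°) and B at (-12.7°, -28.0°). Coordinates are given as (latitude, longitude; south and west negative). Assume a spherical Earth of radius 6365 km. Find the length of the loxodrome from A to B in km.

728 km

Δψ = ln[tan(π/4+φ₂/2)/tan(π/4+φ₁/2)] = +0.0233;  Δφ = +0.0227 rad,  Δλ = -0.1152 rad
q = Δφ/Δψ = 0.9730
d = R·√(Δφ² + q²Δλ²) = 6365·0.11435 = 728 km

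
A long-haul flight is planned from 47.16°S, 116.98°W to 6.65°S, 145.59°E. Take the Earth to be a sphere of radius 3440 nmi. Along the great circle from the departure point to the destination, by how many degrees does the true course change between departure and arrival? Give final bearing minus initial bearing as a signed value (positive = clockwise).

+57.6°

At departure: θ₁ = atan2(sin Δλ cos φ₂, cos φ₁ sin φ₂ − sin φ₁ cos φ₂ cos Δλ) = 260.04°
At arrival: θ₂ = atan2(sin Δλ cos φ₁, −cos φ₂ sin φ₁ + sin φ₂ cos φ₁ cos Δλ) = 317.60°
Δθ = θ₂ − θ₁ = +57.6°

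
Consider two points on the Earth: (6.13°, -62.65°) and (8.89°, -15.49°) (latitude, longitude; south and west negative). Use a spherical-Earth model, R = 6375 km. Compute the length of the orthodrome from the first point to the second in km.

Haversine: a = sin²(Δφ/2)+cos φ₁ cos φ₂ sin²(Δλ/2) = 0.15778;  σ = 2·atan2(√a,√(1−a))
σ = 46.808° → d = Rσ = 6375·0.81695 = 5208 km

5208 km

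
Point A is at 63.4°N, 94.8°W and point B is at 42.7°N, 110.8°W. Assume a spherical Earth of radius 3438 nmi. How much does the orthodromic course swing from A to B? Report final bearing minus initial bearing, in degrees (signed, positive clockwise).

-13.0°

At departure: θ₁ = atan2(sin Δλ cos φ₂, cos φ₁ sin φ₂ − sin φ₁ cos φ₂ cos Δλ) = 211.70°
At arrival: θ₂ = atan2(sin Δλ cos φ₁, −cos φ₂ sin φ₁ + sin φ₂ cos φ₁ cos Δλ) = 198.67°
Δθ = θ₂ − θ₁ = -13.0°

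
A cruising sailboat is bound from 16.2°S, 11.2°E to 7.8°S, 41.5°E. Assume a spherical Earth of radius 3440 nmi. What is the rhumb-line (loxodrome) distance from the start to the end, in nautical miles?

1848 nmi

Rhumb course C = atan2(Δλ, Δψ) with Δψ = ln[tan(π/4+φ₂/2)/tan(π/4+φ₁/2)] = +0.1500, Δλ = +0.5288 → C = 74.16°
d = R·|Δφ| / |cos C| = 3440·0.14661 / 0.27293 = 1848 nmi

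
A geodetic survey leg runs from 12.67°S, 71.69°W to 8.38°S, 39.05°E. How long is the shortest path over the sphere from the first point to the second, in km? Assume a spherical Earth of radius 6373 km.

Haversine: a = sin²(Δφ/2)+cos φ₁ cos φ₂ sin²(Δλ/2) = 0.65493;  σ = 2·atan2(√a,√(1−a))
σ = 108.050° → d = Rσ = 6373·1.88583 = 12018 km

12018 km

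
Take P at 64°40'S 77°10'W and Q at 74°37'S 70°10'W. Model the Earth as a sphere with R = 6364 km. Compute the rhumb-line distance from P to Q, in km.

1137 km

Rhumb course C = atan2(Δλ, Δψ) with Δψ = ln[tan(π/4+φ₂/2)/tan(π/4+φ₁/2)] = -0.5093, Δλ = +0.1222 → C = 166.51°
d = R·|Δφ| / |cos C| = 6364·0.17366 / 0.97241 = 1137 km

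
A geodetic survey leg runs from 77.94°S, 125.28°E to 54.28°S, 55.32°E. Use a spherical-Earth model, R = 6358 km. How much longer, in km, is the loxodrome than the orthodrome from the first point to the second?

Great circle: cos σ = sin φ₁ sin φ₂ + cos φ₁ cos φ₂ cos Δλ,  σ = 0.5813 rad → d_gc = 3695.8 km
Rhumb line: Δψ = +1.1153, q = Δφ/Δψ = 0.3703, d_rh = R√(Δφ²+q²Δλ²) = 3893.1 km
Excess = 3893.1 − 3695.8 = 197.3 ≈ 197 km

197 km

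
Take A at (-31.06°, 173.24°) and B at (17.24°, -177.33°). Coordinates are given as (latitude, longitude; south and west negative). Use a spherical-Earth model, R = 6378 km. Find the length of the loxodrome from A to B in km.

Rhumb course C = atan2(Δλ, Δψ) with Δψ = ln[tan(π/4+φ₂/2)/tan(π/4+φ₁/2)] = +0.8763, Δλ = +0.1646 → C = 10.64°
d = R·|Δφ| / |cos C| = 6378·0.84299 / 0.98282 = 5471 km

5471 km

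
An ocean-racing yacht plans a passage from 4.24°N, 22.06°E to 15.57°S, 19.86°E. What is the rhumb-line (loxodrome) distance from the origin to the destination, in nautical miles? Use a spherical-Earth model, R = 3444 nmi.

1198 nmi

Rhumb course C = atan2(Δλ, Δψ) with Δψ = ln[tan(π/4+φ₂/2)/tan(π/4+φ₁/2)] = -0.3492, Δλ = -0.0384 → C = 186.27°
d = R·|Δφ| / |cos C| = 3444·0.34575 / 0.99401 = 1198 nmi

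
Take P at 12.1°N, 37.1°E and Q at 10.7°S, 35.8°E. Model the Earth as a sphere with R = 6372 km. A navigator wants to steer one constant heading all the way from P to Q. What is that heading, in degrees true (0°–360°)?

183.2°

Meridional parts: M(φ₁)=+0.2128, M(φ₂)=-0.1878 → ΔM = -0.4006;  Δλ = -0.0227 rad
tan C = Δλ / ΔM = +0.0566 → C = 183.24°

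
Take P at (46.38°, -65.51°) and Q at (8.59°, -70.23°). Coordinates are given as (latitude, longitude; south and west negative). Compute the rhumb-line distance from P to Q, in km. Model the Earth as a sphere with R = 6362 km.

4220 km

Rhumb course C = atan2(Δλ, Δψ) with Δψ = ln[tan(π/4+φ₂/2)/tan(π/4+φ₁/2)] = -0.7654, Δλ = -0.0824 → C = 186.14°
d = R·|Δφ| / |cos C| = 6362·0.65956 / 0.99426 = 4220 km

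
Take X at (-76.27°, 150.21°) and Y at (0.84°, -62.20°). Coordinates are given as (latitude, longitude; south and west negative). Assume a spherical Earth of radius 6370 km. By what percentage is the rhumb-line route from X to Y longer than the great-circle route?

Great circle: σ = 1.7871 rad → d_gc = Rσ = 11383.7 km
Rhumb: Δφ = +1.3458, Δλ = +2.5759, Δψ = +2.1317, q = Δφ/Δψ = 0.6314 → d_rh = R√(Δφ²+q²Δλ²) = 13446.8 km
Excess = (13446.8 − 11383.7) / 11383.7 = 2063.1 / 11383.7 = 18.12% ≈ 18.1%

18.1%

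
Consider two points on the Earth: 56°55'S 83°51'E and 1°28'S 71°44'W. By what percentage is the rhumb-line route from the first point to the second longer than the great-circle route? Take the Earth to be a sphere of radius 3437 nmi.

16.8%

Great circle: σ = 2.0662 rad → d_gc = Rσ = 7101.7 nmi
Rhumb: Δφ = +0.9678, Δλ = -2.7154, Δψ = +1.1884, q = Δφ/Δψ = 0.8144 → d_rh = R√(Δφ²+q²Δλ²) = 8296.4 nmi
Excess = (8296.4 − 7101.7) / 7101.7 = 1194.7 / 7101.7 = 16.82% ≈ 16.8%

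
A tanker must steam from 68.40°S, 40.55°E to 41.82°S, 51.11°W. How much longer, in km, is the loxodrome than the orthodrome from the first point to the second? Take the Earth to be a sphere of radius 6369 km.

Great circle: cos σ = sin φ₁ sin φ₂ + cos φ₁ cos φ₂ cos Δλ,  σ = 0.9122 rad → d_gc = 5809.7 km
Rhumb line: Δψ = +0.8518, q = Δφ/Δψ = 0.5446, d_rh = R√(Δφ²+q²Δλ²) = 6286.7 km
Excess = 6286.7 − 5809.7 = 477.0 ≈ 477 km

477 km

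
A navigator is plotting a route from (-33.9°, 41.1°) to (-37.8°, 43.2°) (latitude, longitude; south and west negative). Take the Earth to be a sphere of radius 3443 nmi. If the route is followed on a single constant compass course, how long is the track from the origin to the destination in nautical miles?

Rhumb course C = atan2(Δλ, Δψ) with Δψ = ln[tan(π/4+φ₂/2)/tan(π/4+φ₁/2)] = -0.0840, Δλ = +0.0367 → C = 156.43°
d = R·|Δφ| / |cos C| = 3443·0.06807 / 0.91657 = 256 nmi

256 nmi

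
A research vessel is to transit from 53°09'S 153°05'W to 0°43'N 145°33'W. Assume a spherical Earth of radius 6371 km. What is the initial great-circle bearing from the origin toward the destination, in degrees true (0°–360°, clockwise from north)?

9.3°

N = sin Δλ·cos φ₂ = +0.1311;  D = cos φ₁ sin φ₂ − sin φ₁ cos φ₂ cos Δλ = +0.8007
initial course = atan2(N, D) = 9.30°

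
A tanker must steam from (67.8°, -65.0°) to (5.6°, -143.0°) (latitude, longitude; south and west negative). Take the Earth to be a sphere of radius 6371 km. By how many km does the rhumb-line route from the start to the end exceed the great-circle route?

327 km

Great circle: cos σ = sin φ₁ sin φ₂ + cos φ₁ cos φ₂ cos Δλ,  σ = 1.4015 rad → d_gc = 8928.7 km
Rhumb line: Δψ = -1.5308, q = Δφ/Δψ = 0.7092, d_rh = R√(Δφ²+q²Δλ²) = 9255.8 km
Excess = 9255.8 − 8928.7 = 327.1 ≈ 327 km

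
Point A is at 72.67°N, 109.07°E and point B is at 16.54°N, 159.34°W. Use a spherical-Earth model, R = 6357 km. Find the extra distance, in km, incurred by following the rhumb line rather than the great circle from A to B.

547 km

Great circle: cos σ = sin φ₁ sin φ₂ + cos φ₁ cos φ₂ cos Δλ,  σ = 1.3038 rad → d_gc = 8288.2 km
Rhumb line: Δψ = -1.5885, q = Δφ/Δψ = 0.6167, d_rh = R√(Δφ²+q²Δλ²) = 8835.1 km
Excess = 8835.1 − 8288.2 = 546.9 ≈ 547 km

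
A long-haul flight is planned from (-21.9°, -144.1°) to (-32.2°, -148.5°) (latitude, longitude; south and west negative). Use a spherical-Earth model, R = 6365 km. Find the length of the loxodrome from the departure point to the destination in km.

Δψ = ln[tan(π/4+φ₂/2)/tan(π/4+φ₁/2)] = -0.2023;  Δφ = -0.1798 rad,  Δλ = -0.0768 rad
q = Δφ/Δψ = 0.8888
d = R·√(Δφ² + q²Δλ²) = 6365·0.19229 = 1224 km

1224 km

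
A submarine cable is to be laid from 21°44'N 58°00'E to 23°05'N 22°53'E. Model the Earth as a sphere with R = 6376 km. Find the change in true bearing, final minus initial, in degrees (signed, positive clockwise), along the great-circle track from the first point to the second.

Initial bearing θ₁ = atan2(sin Δλ cos φ₂, cos φ₁ sin φ₂ − sin φ₁ cos φ₂ cos Δλ) = 279.18°
Final bearing θ₂ = (initial bearing from the destination back to the start) + 180° = 265.43°
Δθ = θ₂ − θ₁ = -13.8°

-13.8°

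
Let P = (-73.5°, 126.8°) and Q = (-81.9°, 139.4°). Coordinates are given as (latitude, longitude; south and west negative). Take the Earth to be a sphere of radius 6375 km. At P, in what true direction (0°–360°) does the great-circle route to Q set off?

168.4°

θ = atan2( sin Δλ·cos φ₂ ,  cos φ₁ sin φ₂ − sin φ₁ cos φ₂ cos Δλ )
  = atan2(+0.0307, -0.1493) = 168.37°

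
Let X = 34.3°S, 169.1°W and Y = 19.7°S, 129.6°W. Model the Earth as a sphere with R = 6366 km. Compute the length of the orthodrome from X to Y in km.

4201 km

Haversine: a = sin²(Δφ/2)+cos φ₁ cos φ₂ sin²(Δλ/2) = 0.10495;  σ = 2·atan2(√a,√(1−a))
σ = 37.806° → d = Rσ = 6366·0.65984 = 4201 km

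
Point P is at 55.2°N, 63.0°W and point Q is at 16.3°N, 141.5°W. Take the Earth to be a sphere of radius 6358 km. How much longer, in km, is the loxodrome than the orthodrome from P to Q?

256 km

Great circle: cos σ = sin φ₁ sin φ₂ + cos φ₁ cos φ₂ cos Δλ,  σ = 1.2242 rad → d_gc = 7783.6 km
Rhumb line: Δψ = -0.8719, q = Δφ/Δψ = 0.7787, d_rh = R√(Δφ²+q²Δλ²) = 8039.9 km
Excess = 8039.9 − 7783.6 = 256.3 ≈ 256 km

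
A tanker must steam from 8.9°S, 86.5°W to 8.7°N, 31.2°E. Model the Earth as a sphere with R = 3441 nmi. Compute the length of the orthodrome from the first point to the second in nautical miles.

cos σ = sin φ₁ sin φ₂ + cos φ₁ cos φ₂ cos Δλ
      = sin(-8.90°)sin(8.70°) + cos(-8.90°)cos(8.70°)cos(117.70°) = -0.4774
σ = 118.513° → d = Rσ = 3441·2.06845 = 7118 nmi

7118 nmi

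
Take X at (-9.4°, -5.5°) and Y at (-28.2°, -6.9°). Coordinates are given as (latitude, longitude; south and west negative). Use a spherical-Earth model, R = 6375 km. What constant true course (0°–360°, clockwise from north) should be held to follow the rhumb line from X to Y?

Meridional parts: M(φ₁)=-0.1648, M(φ₂)=-0.5133 → ΔM = -0.3485;  Δλ = -0.0244 rad
tan C = Δλ / ΔM = +0.0701 → C = 184.01°

184.0°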